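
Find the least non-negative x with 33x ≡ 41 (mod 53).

The inverse of 33 mod 53 is 45 (since 33·45 = 1485 ≡ 1).
So x ≡ 45·41 = 1845 ≡ 43 (mod 53).

43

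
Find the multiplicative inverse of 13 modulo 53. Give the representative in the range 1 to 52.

53 = 4·13 + 1
13 = 13·1 + 0
Back-substituting gives 13·49 ≡ 1 (mod 53).

49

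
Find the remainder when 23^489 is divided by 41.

25

Successive squares of 23 mod 41: 23^1≡23, 23^2≡37, 23^4≡16, 23^8≡10, 23^16≡18, 23^32≡37, 23^64≡16, 23^128≡10, 23^256≡18.
Since 489 = 1 + 8 + 32 + 64 + 128 + 256 in binary, 23^489 ≡ 23·10·37·16·10·18 ≡ 25 (mod 41).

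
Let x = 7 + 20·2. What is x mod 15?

2

20·2 = 40.
40 mod 15 = 10 (since 2·15 = 30).
(7 + 10) mod 15 = 2.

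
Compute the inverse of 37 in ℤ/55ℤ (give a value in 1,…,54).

55 = 1·37 + 18
37 = 2·18 + 1
18 = 18·1 + 0
Back-substituting gives 37·3 ≡ 1 (mod 55).

3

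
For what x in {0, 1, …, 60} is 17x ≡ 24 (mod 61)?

5

17⁻¹ ≡ 18 (mod 61) because 17·18 = 306 = 5·61 + 1.
So x ≡ 18·24 = 432 ≡ 5 (mod 61).
Check: 17·5 = 85 = 1·61 + 24.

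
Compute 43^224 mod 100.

1

Successive squares of 43 mod 100: 43^1≡43, 43^2≡49, 43^4≡1, 43^8≡1, 43^16≡1, 43^32≡1, 43^64≡1, 43^128≡1.
Since 224 = 32 + 64 + 128 in binary, 43^224 ≡ 1·1·1 ≡ 1 (mod 100).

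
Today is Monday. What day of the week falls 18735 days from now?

18735 mod 7 = 3 (since 2676·7 = 18732).
Monday + 3 days → Thursday.

Thursday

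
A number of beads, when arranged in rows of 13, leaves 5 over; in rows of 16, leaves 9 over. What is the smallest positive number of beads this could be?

x ≡ 5 (mod 13) gives x ∈ {5, 18, 31, 44, 57}.
The first of these with x mod 16 = 9 is 57.

57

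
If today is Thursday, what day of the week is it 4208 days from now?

Dividing 4208 by 7 gives quotient 601 and remainder 1.
Thursday + 1 day → Friday.

Friday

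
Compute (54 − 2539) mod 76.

2539 mod 76 = 31 (since 33·76 = 2508).
(54 − 31) mod 76 = 23.

23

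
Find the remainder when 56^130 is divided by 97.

53

Successive squares of 56 mod 97: 56^1≡56, 56^2≡32, 56^4≡54, 56^8≡6, 56^16≡36, 56^32≡35, 56^64≡61, 56^128≡35.
130 = 2 + 128, so 56^130 ≡ 32·35 ≡ 53 (mod 97).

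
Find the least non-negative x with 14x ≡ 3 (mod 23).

15

The inverse of 14 mod 23 is 5 (since 14·5 = 70 ≡ 1).
So x ≡ 5·3 = 15 ≡ 15 (mod 23).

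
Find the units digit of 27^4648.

Last digits of 7^n: 7, 9, 3, 1 (period 4).
4648 mod 4 = 0, so the last digit matches 7^4 = 1.

1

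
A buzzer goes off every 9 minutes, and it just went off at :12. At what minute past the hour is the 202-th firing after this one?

30

202·9 = 1818.
1818 mod 60 = 18 (since 30·60 = 1800).
(12 + 18) mod 60 = 30.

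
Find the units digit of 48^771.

The units digit of 48^n cycles with period 4: 8, 4, 2, 6, …
771 mod 4 = 3, so the last digit matches 8^3 = 2.

2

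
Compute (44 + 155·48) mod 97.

155·48 = 7440.
7440 − 76·97 = 68, so 7440 ≡ 68 (mod 97).
(44 + 68) mod 97 = 15.

15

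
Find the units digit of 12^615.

The units digit of 12^n cycles with period 4: 2, 4, 8, 6, …
615 leaves remainder 3 on division by 4, so 12^615 ends in 8.

8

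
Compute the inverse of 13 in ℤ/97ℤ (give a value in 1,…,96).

15

13·15 = 195 = 2·97 + 1, so 13⁻¹ ≡ 15 (mod 97).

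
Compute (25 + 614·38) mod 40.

614·38 = 23332.
Dividing 23332 by 40 gives quotient 583 and remainder 12.
(25 + 12) mod 40 = 37.

37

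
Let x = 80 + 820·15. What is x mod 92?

820·15 = 12300.
12300 − 133·92 = 64, so 12300 ≡ 64 (mod 92).
(80 + 64) mod 92 = 52.

52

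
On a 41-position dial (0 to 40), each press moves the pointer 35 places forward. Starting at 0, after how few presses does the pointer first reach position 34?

The inverse of 35 mod 41 is 34 (since 35·34 = 1190 ≡ 1).
Multiplying both sides by 34: x ≡ 34·34 = 1156 ≡ 8 (mod 41).

8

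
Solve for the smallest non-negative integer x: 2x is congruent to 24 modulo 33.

2⁻¹ ≡ 17 (mod 33) because 2·17 = 34 = 1·33 + 1.
So x ≡ 17·24 = 408 ≡ 12 (mod 33).
Check: 2·12 = 24 = 0·33 + 24.

12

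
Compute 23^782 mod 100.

By repeated squaring mod 100: 23^1≡23, 23^2≡29, 23^4≡41, 23^8≡81, 23^16≡61, 23^32≡21, 23^64≡41, 23^128≡81, 23^256≡61, 23^512≡21.
Since 782 = 2 + 4 + 8 + 256 + 512 in binary, 23^782 ≡ 29·41·81·61·21 ≡ 29 (mod 100).

29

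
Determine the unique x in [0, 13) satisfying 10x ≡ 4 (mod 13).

The inverse of 10 mod 13 is 4 (since 10·4 = 40 ≡ 1).
So x ≡ 4·4 = 16 ≡ 3 (mod 13).

3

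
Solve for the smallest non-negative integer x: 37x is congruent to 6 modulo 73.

12

The inverse of 37 mod 73 is 2 (since 37·2 = 74 ≡ 1).
Multiplying both sides by 2: x ≡ 2·6 = 12 ≡ 12 (mod 73).
Check: 37·12 = 444 = 6·73 + 6.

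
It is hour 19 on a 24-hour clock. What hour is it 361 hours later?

361 = 15·24 + 1, so 361 mod 24 = 1.
(19 + 1) mod 24 = 20.

20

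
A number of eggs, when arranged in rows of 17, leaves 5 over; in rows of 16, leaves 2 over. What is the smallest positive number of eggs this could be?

Since 16·16 ≡ 1 (mod 17), take x = 2 + 16·((5−2)·16 mod 17) = 2 + 16·14 = 226.
Check: 226 mod 17 = 5, 226 mod 16 = 2.

226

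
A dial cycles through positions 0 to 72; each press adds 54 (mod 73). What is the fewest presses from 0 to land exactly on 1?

73 = 1·54 + 19
54 = 2·19 + 16
19 = 1·16 + 3
16 = 5·3 + 1
3 = 3·1 + 0
Back-substituting gives 54·23 ≡ 1 (mod 73).

23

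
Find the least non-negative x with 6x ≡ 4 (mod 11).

8

The inverse of 6 mod 11 is 2 (since 6·2 = 12 ≡ 1).
Multiplying both sides by 2: x ≡ 2·4 = 8 ≡ 8 (mod 11).
Check: 6·8 = 48 = 4·11 + 4.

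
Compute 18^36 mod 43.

21

By repeated squaring mod 43: 18^1≡18, 18^2≡23, 18^4≡13, 18^8≡40, 18^16≡9, 18^32≡38.
Since 36 = 4 + 32 in binary, 18^36 ≡ 13·38 ≡ 21 (mod 43).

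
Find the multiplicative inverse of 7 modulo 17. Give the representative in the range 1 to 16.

5

17 = 2·7 + 3
7 = 2·3 + 1
3 = 3·1 + 0
Back-substituting gives 7·5 ≡ 1 (mod 17).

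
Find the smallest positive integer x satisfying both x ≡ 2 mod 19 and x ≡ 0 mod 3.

x ≡ 0 (mod 3) gives x ∈ {0, 3, 6, 9, 12, 15, 18, 21}.
The first of these with x mod 19 = 2 is 21.

21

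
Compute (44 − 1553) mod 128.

27

1553 = 12·128 + 17, so 1553 mod 128 = 17.
(44 − 17) mod 128 = 27.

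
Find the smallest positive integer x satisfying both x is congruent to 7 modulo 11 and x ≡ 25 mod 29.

x ≡ 7 (mod 11) gives x ∈ {7, 18, 29, 40, 51, 62, 73, 84, …}.
The first of these with x mod 29 = 25 is 315.

315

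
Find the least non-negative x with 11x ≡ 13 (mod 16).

11⁻¹ ≡ 3 (mod 16) because 11·3 = 33 = 2·16 + 1.
Multiplying both sides by 3: x ≡ 3·13 = 39 ≡ 7 (mod 16).

7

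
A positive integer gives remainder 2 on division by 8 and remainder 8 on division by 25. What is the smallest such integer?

58

x ≡ 2 (mod 8) gives x ∈ {2, 10, 18, 26, 34, 42, 50, 58}.
The first of these with x mod 25 = 8 is 58.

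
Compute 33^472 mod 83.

38

Successive squares of 33 mod 83: 33^1≡33, 33^2≡10, 33^4≡17, 33^8≡40, 33^16≡23, 33^32≡31, 33^64≡48, 33^128≡63, 33^256≡68.
472 = 8 + 16 + 64 + 128 + 256, so 33^472 ≡ 40·23·48·63·68 ≡ 38 (mod 83).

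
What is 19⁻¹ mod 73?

19·50 = 950 = 13·73 + 1, so 19⁻¹ ≡ 50 (mod 73).

50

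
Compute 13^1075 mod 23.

Successive squares of 13 mod 23: 13^1≡13, 13^2≡8, 13^4≡18, 13^8≡2, 13^16≡4, 13^32≡16, 13^64≡3, 13^128≡9, 13^256≡12, 13^512≡6, 13^1024≡13.
Since 1075 = 1 + 2 + 16 + 32 + 1024 in binary, 13^1075 ≡ 13·8·4·16·13 ≡ 2 (mod 23).

2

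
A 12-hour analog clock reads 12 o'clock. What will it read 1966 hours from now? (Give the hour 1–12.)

Dividing 1966 by 12 gives quotient 163 and remainder 10.
12 + 10 → 10 on a 12-hour dial.

10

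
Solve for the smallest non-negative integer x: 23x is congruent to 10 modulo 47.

23⁻¹ ≡ 45 (mod 47) because 23·45 = 1035 = 22·47 + 1.
So x ≡ 45·10 = 450 ≡ 27 (mod 47).
Check: 23·27 = 621 = 13·47 + 10.

27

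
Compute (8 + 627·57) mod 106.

25

627·57 = 35739.
35739 mod 106 = 17 (since 337·106 = 35722).
(8 + 17) mod 106 = 25.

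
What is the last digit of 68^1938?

Powers of 8 mod 10 repeat with period 4: 8, 4, 2, 6.
1938 mod 4 = 2, so the last digit matches 8^2 = 4.

4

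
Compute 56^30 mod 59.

3

Square-and-reduce mod 59: 56^1≡56, 56^2≡9, 56^4≡22, 56^8≡12, 56^16≡26.
Since 30 = 2 + 4 + 8 + 16 in binary, 56^30 ≡ 9·22·12·26 ≡ 3 (mod 59).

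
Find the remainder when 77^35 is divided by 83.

25

Square-and-reduce mod 83: 77^1≡77, 77^2≡36, 77^4≡51, 77^8≡28, 77^16≡37, 77^32≡41.
35 = 1 + 2 + 32, so 77^35 ≡ 77·36·41 ≡ 25 (mod 83).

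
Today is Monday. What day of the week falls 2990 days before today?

Sunday

2990 − 427·7 = 1, so 2990 ≡ 1 (mod 7).
Monday − 1 day → Sunday.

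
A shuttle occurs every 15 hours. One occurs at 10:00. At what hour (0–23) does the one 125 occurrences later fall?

13

125·15 = 1875.
1875 mod 24 = 3 (since 78·24 = 1872).
(10 + 3) mod 24 = 13.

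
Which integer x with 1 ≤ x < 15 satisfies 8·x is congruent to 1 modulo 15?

2

8·2 = 16 = 1·15 + 1, so 8⁻¹ ≡ 2 (mod 15).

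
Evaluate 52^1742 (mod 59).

Square-and-reduce mod 59: 52^1≡52, 52^2≡49, 52^4≡41, 52^8≡29, 52^16≡15, 52^32≡48, 52^64≡3, 52^128≡9, 52^256≡22, 52^512≡12, 52^1024≡26.
Since 1742 = 2 + 4 + 8 + 64 + 128 + 512 + 1024 in binary, 52^1742 ≡ 49·41·29·3·9·12·26 ≡ 49 (mod 59).

49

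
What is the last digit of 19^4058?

1

Powers of 9 mod 10 repeat with period 2: 9, 1.
4058 leaves remainder 0 on division by 2, so 19^4058 ends in 1.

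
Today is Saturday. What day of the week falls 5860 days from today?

Dividing 5860 by 7 gives quotient 837 and remainder 1.
Saturday + 1 day → Sunday.

Sunday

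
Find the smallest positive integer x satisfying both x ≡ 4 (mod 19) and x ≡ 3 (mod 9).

156

x ≡ 3 (mod 9) gives x ∈ {3, 12, 21, 30, 39, 48, 57, 66, …}.
The first of these with x mod 19 = 4 is 156.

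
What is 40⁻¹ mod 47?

20

47 = 1·40 + 7
40 = 5·7 + 5
7 = 1·5 + 2
5 = 2·2 + 1
2 = 2·1 + 0
Back-substituting gives 40·20 ≡ 1 (mod 47).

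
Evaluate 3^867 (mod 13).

Successive squares of 3 mod 13: 3^1≡3, 3^2≡9, 3^4≡3, 3^8≡9, 3^16≡3, 3^32≡9, 3^64≡3, 3^128≡9, 3^256≡3, 3^512≡9.
867 = 1 + 2 + 32 + 64 + 256 + 512, so 3^867 ≡ 3·9·9·3·3·9 ≡ 1 (mod 13).

1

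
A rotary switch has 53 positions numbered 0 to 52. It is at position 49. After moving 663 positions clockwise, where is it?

23

Dividing 663 by 53 gives quotient 12 and remainder 27.
(49 + 27) mod 53 = 23.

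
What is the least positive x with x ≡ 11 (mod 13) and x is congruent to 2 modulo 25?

102

x ≡ 11 (mod 13) gives x ∈ {11, 24, 37, 50, 63, 76, 89, 102}.
The first of these with x mod 25 = 2 is 102.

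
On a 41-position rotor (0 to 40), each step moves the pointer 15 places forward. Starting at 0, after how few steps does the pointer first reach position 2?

22

The inverse of 15 mod 41 is 11 (since 15·11 = 165 ≡ 1).
Multiplying both sides by 11: x ≡ 11·2 = 22 ≡ 22 (mod 41).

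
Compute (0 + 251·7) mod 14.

7

251·7 = 1757.
1757 mod 14 = 7 (since 125·14 = 1750).
(0 + 7) mod 14 = 7.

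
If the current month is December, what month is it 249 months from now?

September

249 = 20·12 + 9, so 249 mod 12 = 9.
December + 9 months → September.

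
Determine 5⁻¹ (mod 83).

50

83 = 16·5 + 3
5 = 1·3 + 2
3 = 1·2 + 1
2 = 2·1 + 0
Back-substituting gives 5·50 ≡ 1 (mod 83).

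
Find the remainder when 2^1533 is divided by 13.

5

Successive squares of 2 mod 13: 2^1≡2, 2^2≡4, 2^4≡3, 2^8≡9, 2^16≡3, 2^32≡9, 2^64≡3, 2^128≡9, 2^256≡3, 2^512≡9, 2^1024≡3.
1533 = 1 + 4 + 8 + 16 + 32 + 64 + 128 + 256 + 1024, so 2^1533 ≡ 2·3·9·3·9·3·9·3·3 ≡ 5 (mod 13).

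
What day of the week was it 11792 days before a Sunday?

11792 mod 7 = 4 (since 1684·7 = 11788).
Sunday − 4 days → Wednesday.

Wednesday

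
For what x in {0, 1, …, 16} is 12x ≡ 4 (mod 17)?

The inverse of 12 mod 17 is 10 (since 12·10 = 120 ≡ 1).
So x ≡ 10·4 = 40 ≡ 6 (mod 17).
Check: 12·6 = 72 = 4·17 + 4.

6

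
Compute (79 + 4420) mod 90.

89

4420 = 49·90 + 10, so 4420 mod 90 = 10.
(79 + 10) mod 90 = 89.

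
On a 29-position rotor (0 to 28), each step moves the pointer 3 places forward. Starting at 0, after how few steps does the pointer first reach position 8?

3⁻¹ ≡ 10 (mod 29) because 3·10 = 30 = 1·29 + 1.
Multiplying both sides by 10: x ≡ 10·8 = 80 ≡ 22 (mod 29).

22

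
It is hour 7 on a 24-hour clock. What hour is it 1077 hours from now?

1077 mod 24 = 21 (since 44·24 = 1056).
(7 + 21) mod 24 = 4.

4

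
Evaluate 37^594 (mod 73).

By repeated squaring mod 73: 37^1≡37, 37^2≡55, 37^4≡32, 37^8≡2, 37^16≡4, 37^32≡16, 37^64≡37, 37^128≡55, 37^256≡32, 37^512≡2.
594 = 2 + 16 + 64 + 512, so 37^594 ≡ 55·4·37·2 ≡ 1 (mod 73).

1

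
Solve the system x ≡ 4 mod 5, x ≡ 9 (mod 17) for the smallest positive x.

9

x ≡ 4 (mod 5) gives x ∈ {4, 9}.
The first of these with x mod 17 = 9 is 9.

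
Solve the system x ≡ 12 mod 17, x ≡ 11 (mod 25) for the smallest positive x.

386

x ≡ 12 (mod 17) gives x ∈ {12, 29, 46, 63, 80, 97, 114, 131, …}.
The first of these with x mod 25 = 11 is 386.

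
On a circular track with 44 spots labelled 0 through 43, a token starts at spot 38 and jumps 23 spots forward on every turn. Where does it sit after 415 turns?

415·23 = 9545.
Dividing 9545 by 44 gives quotient 216 and remainder 41.
(38 + 41) mod 44 = 35.

35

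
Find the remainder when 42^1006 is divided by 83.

By repeated squaring mod 83: 42^1≡42, 42^2≡21, 42^4≡26, 42^8≡12, 42^16≡61, 42^32≡69, 42^64≡30, 42^128≡70, 42^256≡3, 42^512≡9.
1006 = 2 + 4 + 8 + 32 + 64 + 128 + 256 + 512, so 42^1006 ≡ 21·26·12·69·30·70·3·9 ≡ 23 (mod 83).

23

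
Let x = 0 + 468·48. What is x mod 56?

8

468·48 = 22464.
22464 − 401·56 = 8, so 22464 ≡ 8 (mod 56).
(0 + 8) mod 56 = 8.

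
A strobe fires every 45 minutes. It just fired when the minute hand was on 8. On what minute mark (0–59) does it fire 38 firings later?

38

38·45 = 1710.
Dividing 1710 by 60 gives quotient 28 and remainder 30.
(8 + 30) mod 60 = 38.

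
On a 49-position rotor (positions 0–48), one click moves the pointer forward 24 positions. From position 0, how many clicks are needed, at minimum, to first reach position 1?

49 = 2·24 + 1
24 = 24·1 + 0
Back-substituting gives 24·47 ≡ 1 (mod 49).

47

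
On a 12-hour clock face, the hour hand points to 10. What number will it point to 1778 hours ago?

8

1778 = 148·12 + 2, so 1778 mod 12 = 2.
10 − 2 → 8 on a 12-hour dial.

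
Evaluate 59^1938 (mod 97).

Square-and-reduce mod 97: 59^1≡59, 59^2≡86, 59^4≡24, 59^8≡91, 59^16≡36, 59^32≡35, 59^64≡61, 59^128≡35, 59^256≡61, 59^512≡35, 59^1024≡61.
1938 = 2 + 16 + 128 + 256 + 512 + 1024, so 59^1938 ≡ 86·36·35·61·35·61 ≡ 89 (mod 97).

89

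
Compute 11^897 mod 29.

Square-and-reduce mod 29: 11^1≡11, 11^2≡5, 11^4≡25, 11^8≡16, 11^16≡24, 11^32≡25, 11^64≡16, 11^128≡24, 11^256≡25, 11^512≡16.
897 = 1 + 128 + 256 + 512, so 11^897 ≡ 11·24·25·16 ≡ 11 (mod 29).

11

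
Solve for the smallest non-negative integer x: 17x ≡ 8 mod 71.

13

The inverse of 17 mod 71 is 46 (since 17·46 = 782 ≡ 1).
So x ≡ 46·8 = 368 ≡ 13 (mod 71).
Check: 17·13 = 221 = 3·71 + 8.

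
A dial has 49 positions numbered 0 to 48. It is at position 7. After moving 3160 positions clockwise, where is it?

Dividing 3160 by 49 gives quotient 64 and remainder 24.
(7 + 24) mod 49 = 31.

31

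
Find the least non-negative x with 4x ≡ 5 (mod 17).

14

4⁻¹ ≡ 13 (mod 17) because 4·13 = 52 = 3·17 + 1.
Multiplying both sides by 13: x ≡ 13·5 = 65 ≡ 14 (mod 17).
Check: 4·14 = 56 = 3·17 + 5.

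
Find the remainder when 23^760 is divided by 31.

1

Square-and-reduce mod 31: 23^1≡23, 23^2≡2, 23^4≡4, 23^8≡16, 23^16≡8, 23^32≡2, 23^64≡4, 23^128≡16, 23^256≡8, 23^512≡2.
Since 760 = 8 + 16 + 32 + 64 + 128 + 512 in binary, 23^760 ≡ 16·8·2·4·16·2 ≡ 1 (mod 31).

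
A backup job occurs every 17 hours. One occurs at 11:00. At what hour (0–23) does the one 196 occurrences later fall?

7

196·17 = 3332.
3332 mod 24 = 20 (since 138·24 = 3312).
(11 + 20) mod 24 = 7.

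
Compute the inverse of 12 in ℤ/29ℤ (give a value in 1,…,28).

12·17 = 204 = 7·29 + 1, so 12⁻¹ ≡ 17 (mod 29).

17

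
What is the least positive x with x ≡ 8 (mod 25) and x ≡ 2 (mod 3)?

x ≡ 2 (mod 3) gives x ∈ {2, 5, 8}.
The first of these with x mod 25 = 8 is 8.

8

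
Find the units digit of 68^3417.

8

Last digits of 8^n: 8, 4, 2, 6 (period 4).
3417 mod 4 = 1, so the last digit matches 8^1 = 8.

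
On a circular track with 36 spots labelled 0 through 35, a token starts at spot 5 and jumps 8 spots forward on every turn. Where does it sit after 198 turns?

5

198·8 = 1584.
1584 mod 36 = 0 (since 44·36 = 1584).
(5 + 0) mod 36 = 5.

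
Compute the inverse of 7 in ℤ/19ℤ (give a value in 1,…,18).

7·11 = 77 = 4·19 + 1, so 7⁻¹ ≡ 11 (mod 19).

11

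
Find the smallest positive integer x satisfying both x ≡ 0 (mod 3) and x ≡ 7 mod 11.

18

x ≡ 0 (mod 3) gives x ∈ {0, 3, 6, 9, 12, 15, 18}.
The first of these with x mod 11 = 7 is 18.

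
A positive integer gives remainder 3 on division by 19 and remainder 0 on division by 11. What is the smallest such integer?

x ≡ 0 (mod 11) gives x ∈ {0, 11, 22}.
The first of these with x mod 19 = 3 is 22.

22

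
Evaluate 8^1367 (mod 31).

Square-and-reduce mod 31: 8^1≡8, 8^2≡2, 8^4≡4, 8^8≡16, 8^16≡8, 8^32≡2, 8^64≡4, 8^128≡16, 8^256≡8, 8^512≡2, 8^1024≡4.
1367 = 1 + 2 + 4 + 16 + 64 + 256 + 1024, so 8^1367 ≡ 8·2·4·8·4·8·4 ≡ 2 (mod 31).

2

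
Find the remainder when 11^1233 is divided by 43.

Successive squares of 11 mod 43: 11^1≡11, 11^2≡35, 11^4≡21, 11^8≡11, 11^16≡35, 11^32≡21, 11^64≡11, 11^128≡35, 11^256≡21, 11^512≡11, 11^1024≡35.
Since 1233 = 1 + 16 + 64 + 128 + 1024 in binary, 11^1233 ≡ 11·35·11·35·35 ≡ 11 (mod 43).

11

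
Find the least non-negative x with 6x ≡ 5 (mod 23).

20

6⁻¹ ≡ 4 (mod 23) because 6·4 = 24 = 1·23 + 1.
So x ≡ 4·5 = 20 ≡ 20 (mod 23).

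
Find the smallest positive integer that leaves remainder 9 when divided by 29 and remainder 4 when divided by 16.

x ≡ 4 (mod 16) gives x ∈ {4, 20, 36, 52, 68, 84, 100, 116, …}.
The first of these with x mod 29 = 9 is 212.

212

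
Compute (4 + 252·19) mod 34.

32

252·19 = 4788.
4788 = 140·34 + 28, so 4788 mod 34 = 28.
(4 + 28) mod 34 = 32.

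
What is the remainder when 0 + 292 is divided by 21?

Dividing 292 by 21 gives quotient 13 and remainder 19.
(0 + 19) mod 21 = 19.

19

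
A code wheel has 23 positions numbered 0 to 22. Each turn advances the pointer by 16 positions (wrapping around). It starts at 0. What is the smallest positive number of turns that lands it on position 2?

3

The inverse of 16 mod 23 is 13 (since 16·13 = 208 ≡ 1).
So x ≡ 13·2 = 26 ≡ 3 (mod 23).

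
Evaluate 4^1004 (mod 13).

Successive squares of 4 mod 13: 4^1≡4, 4^2≡3, 4^4≡9, 4^8≡3, 4^16≡9, 4^32≡3, 4^64≡9, 4^128≡3, 4^256≡9, 4^512≡3.
1004 = 4 + 8 + 32 + 64 + 128 + 256 + 512, so 4^1004 ≡ 9·3·3·9·3·9·3 ≡ 3 (mod 13).

3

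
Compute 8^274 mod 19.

11

Successive squares of 8 mod 19: 8^1≡8, 8^2≡7, 8^4≡11, 8^8≡7, 8^16≡11, 8^32≡7, 8^64≡11, 8^128≡7, 8^256≡11.
Since 274 = 2 + 16 + 256 in binary, 8^274 ≡ 7·11·11 ≡ 11 (mod 19).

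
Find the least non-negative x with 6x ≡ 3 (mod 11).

6⁻¹ ≡ 2 (mod 11) because 6·2 = 12 = 1·11 + 1.
So x ≡ 2·3 = 6 ≡ 6 (mod 11).

6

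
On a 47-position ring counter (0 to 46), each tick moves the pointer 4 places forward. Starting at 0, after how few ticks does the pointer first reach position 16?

4⁻¹ ≡ 12 (mod 47) because 4·12 = 48 = 1·47 + 1.
So x ≡ 12·16 = 192 ≡ 4 (mod 47).

4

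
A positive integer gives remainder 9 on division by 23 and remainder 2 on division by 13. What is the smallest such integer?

262

Since 13·16 ≡ 1 (mod 23), take x = 2 + 13·((9−2)·16 mod 23) = 2 + 13·20 = 262.
Check: 262 mod 23 = 9, 262 mod 13 = 2.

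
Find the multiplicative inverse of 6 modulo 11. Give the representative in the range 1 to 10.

2

6·2 = 12 = 1·11 + 1, so 6⁻¹ ≡ 2 (mod 11).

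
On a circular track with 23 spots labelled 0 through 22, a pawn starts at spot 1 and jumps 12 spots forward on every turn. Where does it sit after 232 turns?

2

232·12 = 2784.
2784 = 121·23 + 1, so 2784 mod 23 = 1.
(1 + 1) mod 23 = 2.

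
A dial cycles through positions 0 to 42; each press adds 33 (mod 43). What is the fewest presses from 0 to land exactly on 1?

43 = 1·33 + 10
33 = 3·10 + 3
10 = 3·3 + 1
3 = 3·1 + 0
Back-substituting gives 33·30 ≡ 1 (mod 43).

30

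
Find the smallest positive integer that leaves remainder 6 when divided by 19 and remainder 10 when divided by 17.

Since 17·9 ≡ 1 (mod 19), take x = 10 + 17·((6−10)·9 mod 19) = 10 + 17·2 = 44.
Check: 44 mod 19 = 6, 44 mod 17 = 10.

44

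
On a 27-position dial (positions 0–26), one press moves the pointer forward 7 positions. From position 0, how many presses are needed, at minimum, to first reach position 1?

4

27 = 3·7 + 6
7 = 1·6 + 1
6 = 6·1 + 0
Back-substituting gives 7·4 ≡ 1 (mod 27).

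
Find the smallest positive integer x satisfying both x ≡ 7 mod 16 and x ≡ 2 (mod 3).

x ≡ 2 (mod 3) gives x ∈ {2, 5, 8, 11, 14, 17, 20, 23}.
The first of these with x mod 16 = 7 is 23.

23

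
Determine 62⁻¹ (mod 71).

62·63 = 3906 = 55·71 + 1, so 62⁻¹ ≡ 63 (mod 71).

63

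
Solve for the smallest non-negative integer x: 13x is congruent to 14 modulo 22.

The inverse of 13 mod 22 is 17 (since 13·17 = 221 ≡ 1).
Multiplying both sides by 17: x ≡ 17·14 = 238 ≡ 18 (mod 22).
Check: 13·18 = 234 = 10·22 + 14.

18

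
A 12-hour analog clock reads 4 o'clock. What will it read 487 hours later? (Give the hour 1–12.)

11

487 − 40·12 = 7, so 487 ≡ 7 (mod 12).
4 + 7 → 11 on a 12-hour dial.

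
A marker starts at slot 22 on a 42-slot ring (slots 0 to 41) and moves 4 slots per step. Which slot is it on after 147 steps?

147·4 = 588.
588 − 14·42 = 0, so 588 ≡ 0 (mod 42).
(22 + 0) mod 42 = 22.

22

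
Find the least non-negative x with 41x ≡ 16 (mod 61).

The inverse of 41 mod 61 is 3 (since 41·3 = 123 ≡ 1).
Multiplying both sides by 3: x ≡ 3·16 = 48 ≡ 48 (mod 61).

48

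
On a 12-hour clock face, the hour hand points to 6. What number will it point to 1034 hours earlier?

1034 mod 12 = 2 (since 86·12 = 1032).
6 − 2 → 4 on a 12-hour dial.

4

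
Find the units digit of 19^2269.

The units digit of 19^n cycles with period 2: 9, 1, …
2269 mod 2 = 1, so the last digit matches 9^1 = 9.

9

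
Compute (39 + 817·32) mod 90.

83

817·32 = 26144.
26144 − 290·90 = 44, so 26144 ≡ 44 (mod 90).
(39 + 44) mod 90 = 83.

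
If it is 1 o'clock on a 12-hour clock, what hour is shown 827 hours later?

827 mod 12 = 11 (since 68·12 = 816).
1 + 11 → 12 on a 12-hour dial.

12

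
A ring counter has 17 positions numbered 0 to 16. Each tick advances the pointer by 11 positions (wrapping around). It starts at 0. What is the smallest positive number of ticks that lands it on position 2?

11

11⁻¹ ≡ 14 (mod 17) because 11·14 = 154 = 9·17 + 1.
So x ≡ 14·2 = 28 ≡ 11 (mod 17).
Check: 11·11 = 121 = 7·17 + 2.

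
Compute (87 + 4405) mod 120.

52

4405 − 36·120 = 85, so 4405 ≡ 85 (mod 120).
(87 + 85) mod 120 = 52.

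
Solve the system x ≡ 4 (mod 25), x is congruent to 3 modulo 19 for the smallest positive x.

Since 19·4 ≡ 1 (mod 25), take x = 3 + 19·((4−3)·4 mod 25) = 3 + 19·4 = 79.
Check: 79 mod 25 = 4, 79 mod 19 = 3.

79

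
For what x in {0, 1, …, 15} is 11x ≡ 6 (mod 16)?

The inverse of 11 mod 16 is 3 (since 11·3 = 33 ≡ 1).
Multiplying both sides by 3: x ≡ 3·6 = 18 ≡ 2 (mod 16).

2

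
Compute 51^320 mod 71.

30

By repeated squaring mod 71: 51^1≡51, 51^2≡45, 51^4≡37, 51^8≡20, 51^16≡45, 51^32≡37, 51^64≡20, 51^128≡45, 51^256≡37.
320 = 64 + 256, so 51^320 ≡ 20·37 ≡ 30 (mod 71).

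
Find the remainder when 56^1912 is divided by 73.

By repeated squaring mod 73: 56^1≡56, 56^2≡70, 56^4≡9, 56^8≡8, 56^16≡64, 56^32≡8, 56^64≡64, 56^128≡8, 56^256≡64, 56^512≡8, 56^1024≡64.
1912 = 8 + 16 + 32 + 64 + 256 + 512 + 1024, so 56^1912 ≡ 8·64·8·64·64·8·64 ≡ 64 (mod 73).

64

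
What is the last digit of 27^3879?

3

The units digit of 27^n cycles with period 4: 7, 9, 3, 1, …
3879 mod 4 = 3, so the last digit matches 7^3 = 3.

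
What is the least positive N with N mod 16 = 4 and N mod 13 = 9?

x ≡ 9 (mod 13) gives x ∈ {9, 22, 35, 48, 61, 74, 87, 100}.
The first of these with x mod 16 = 4 is 100.

100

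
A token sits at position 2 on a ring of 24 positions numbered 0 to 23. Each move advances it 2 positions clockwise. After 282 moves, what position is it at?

282·2 = 564.
564 = 23·24 + 12, so 564 mod 24 = 12.
(2 + 12) mod 24 = 14.

14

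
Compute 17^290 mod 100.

Square-and-reduce mod 100: 17^1≡17, 17^2≡89, 17^4≡21, 17^8≡41, 17^16≡81, 17^32≡61, 17^64≡21, 17^128≡41, 17^256≡81.
Since 290 = 2 + 32 + 256 in binary, 17^290 ≡ 89·61·81 ≡ 49 (mod 100).

49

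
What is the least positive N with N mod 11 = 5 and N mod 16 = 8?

x ≡ 5 (mod 11) gives x ∈ {5, 16, 27, 38, 49, 60, 71, 82, …}.
The first of these with x mod 16 = 8 is 104.

104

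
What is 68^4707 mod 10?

2

Powers of 8 mod 10 repeat with period 4: 8, 4, 2, 6.
4707 leaves remainder 3 on division by 4, so 68^4707 ends in 2.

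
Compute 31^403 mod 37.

By repeated squaring mod 37: 31^1≡31, 31^2≡36, 31^4≡1, 31^8≡1, 31^16≡1, 31^32≡1, 31^64≡1, 31^128≡1, 31^256≡1.
Since 403 = 1 + 2 + 16 + 128 + 256 in binary, 31^403 ≡ 31·36·1·1·1 ≡ 6 (mod 37).

6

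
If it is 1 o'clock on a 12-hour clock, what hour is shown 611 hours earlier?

2

Dividing 611 by 12 gives quotient 50 and remainder 11.
1 − 11 → 2 on a 12-hour dial.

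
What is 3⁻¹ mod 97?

3·65 = 195 = 2·97 + 1, so 3⁻¹ ≡ 65 (mod 97).

65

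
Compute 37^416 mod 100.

41

Successive squares of 37 mod 100: 37^1≡37, 37^2≡69, 37^4≡61, 37^8≡21, 37^16≡41, 37^32≡81, 37^64≡61, 37^128≡21, 37^256≡41.
Since 416 = 32 + 128 + 256 in binary, 37^416 ≡ 81·21·41 ≡ 41 (mod 100).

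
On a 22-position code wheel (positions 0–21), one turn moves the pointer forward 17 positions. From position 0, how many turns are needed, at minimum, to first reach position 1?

13

17·13 = 221 = 10·22 + 1, so 17⁻¹ ≡ 13 (mod 22).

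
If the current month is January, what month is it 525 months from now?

Dividing 525 by 12 gives quotient 43 and remainder 9.
January + 9 months → October.

October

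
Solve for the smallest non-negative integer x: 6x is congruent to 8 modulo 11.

5

The inverse of 6 mod 11 is 2 (since 6·2 = 12 ≡ 1).
Multiplying both sides by 2: x ≡ 2·8 = 16 ≡ 5 (mod 11).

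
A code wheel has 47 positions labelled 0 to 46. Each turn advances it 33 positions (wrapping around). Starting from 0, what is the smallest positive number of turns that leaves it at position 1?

33·10 = 330 = 7·47 + 1, so 33⁻¹ ≡ 10 (mod 47).

10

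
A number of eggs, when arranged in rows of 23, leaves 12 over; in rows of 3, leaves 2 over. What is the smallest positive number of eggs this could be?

35

x ≡ 2 (mod 3) gives x ∈ {2, 5, 8, 11, 14, 17, 20, 23, …}.
The first of these with x mod 23 = 12 is 35.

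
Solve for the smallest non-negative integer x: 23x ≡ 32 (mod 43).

7

23⁻¹ ≡ 15 (mod 43) because 23·15 = 345 = 8·43 + 1.
So x ≡ 15·32 = 480 ≡ 7 (mod 43).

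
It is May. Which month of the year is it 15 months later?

August

15 mod 12 = 3 (since 1·12 = 12).
May + 3 months → August.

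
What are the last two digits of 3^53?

By repeated squaring mod 100: 3^1≡3, 3^2≡9, 3^4≡81, 3^8≡61, 3^16≡21, 3^32≡41.
53 = 1 + 4 + 16 + 32, so 3^53 ≡ 3·81·21·41 ≡ 23 (mod 100).

23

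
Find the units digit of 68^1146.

4

Powers of 8 mod 10 repeat with period 4: 8, 4, 2, 6.
1146 mod 4 = 2, so the last digit matches 8^2 = 4.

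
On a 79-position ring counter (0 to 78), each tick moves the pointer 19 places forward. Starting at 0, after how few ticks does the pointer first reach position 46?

44

The inverse of 19 mod 79 is 25 (since 19·25 = 475 ≡ 1).
So x ≡ 25·46 = 1150 ≡ 44 (mod 79).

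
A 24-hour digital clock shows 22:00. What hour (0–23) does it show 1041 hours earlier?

13

1041 − 43·24 = 9, so 1041 ≡ 9 (mod 24).
(22 − 9) mod 24 = 13.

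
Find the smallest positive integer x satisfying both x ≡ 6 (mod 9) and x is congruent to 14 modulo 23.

60

x ≡ 6 (mod 9) gives x ∈ {6, 15, 24, 33, 42, 51, 60}.
The first of these with x mod 23 = 14 is 60.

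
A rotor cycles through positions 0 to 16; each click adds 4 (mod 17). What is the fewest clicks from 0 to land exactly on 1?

17 = 4·4 + 1
4 = 4·1 + 0
Back-substituting gives 4·13 ≡ 1 (mod 17).

13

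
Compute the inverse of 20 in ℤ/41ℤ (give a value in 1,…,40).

20·39 = 780 = 19·41 + 1, so 20⁻¹ ≡ 39 (mod 41).

39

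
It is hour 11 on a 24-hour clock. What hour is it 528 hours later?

11

528 − 22·24 = 0, so 528 ≡ 0 (mod 24).
(11 + 0) mod 24 = 11.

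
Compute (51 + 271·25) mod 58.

40

271·25 = 6775.
6775 = 116·58 + 47, so 6775 mod 58 = 47.
(51 + 47) mod 58 = 40.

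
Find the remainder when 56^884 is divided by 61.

12

Successive squares of 56 mod 61: 56^1≡56, 56^2≡25, 56^4≡15, 56^8≡42, 56^16≡56, 56^32≡25, 56^64≡15, 56^128≡42, 56^256≡56, 56^512≡25.
Since 884 = 4 + 16 + 32 + 64 + 256 + 512 in binary, 56^884 ≡ 15·56·25·15·56·25 ≡ 12 (mod 61).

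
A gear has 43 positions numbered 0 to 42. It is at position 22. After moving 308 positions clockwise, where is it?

Dividing 308 by 43 gives quotient 7 and remainder 7.
(22 + 7) mod 43 = 29.

29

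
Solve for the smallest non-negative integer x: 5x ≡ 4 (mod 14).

The inverse of 5 mod 14 is 3 (since 5·3 = 15 ≡ 1).
Multiplying both sides by 3: x ≡ 3·4 = 12 ≡ 12 (mod 14).

12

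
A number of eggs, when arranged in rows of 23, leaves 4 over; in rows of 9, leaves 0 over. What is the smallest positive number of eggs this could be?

27

x ≡ 0 (mod 9) gives x ∈ {0, 9, 18, 27}.
The first of these with x mod 23 = 4 is 27.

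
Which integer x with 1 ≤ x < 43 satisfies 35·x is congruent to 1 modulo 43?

16

35·16 = 560 = 13·43 + 1, so 35⁻¹ ≡ 16 (mod 43).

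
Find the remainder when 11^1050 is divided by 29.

Successive squares of 11 mod 29: 11^1≡11, 11^2≡5, 11^4≡25, 11^8≡16, 11^16≡24, 11^32≡25, 11^64≡16, 11^128≡24, 11^256≡25, 11^512≡16, 11^1024≡24.
1050 = 2 + 8 + 16 + 1024, so 11^1050 ≡ 5·16·24·24 ≡ 28 (mod 29).

28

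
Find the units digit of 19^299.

9

Last digits of 9^n: 9, 1 (period 2).
299 leaves remainder 1 on division by 2, so 19^299 ends in 9.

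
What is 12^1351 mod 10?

Last digits of 2^n: 2, 4, 8, 6 (period 4).
1351 mod 4 = 3, so the last digit matches 2^3 = 8.

8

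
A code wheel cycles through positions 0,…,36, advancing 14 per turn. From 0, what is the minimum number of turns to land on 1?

8

14⁻¹ ≡ 8 (mod 37) because 14·8 = 112 = 3·37 + 1.
Multiplying both sides by 8: x ≡ 8·1 = 8 ≡ 8 (mod 37).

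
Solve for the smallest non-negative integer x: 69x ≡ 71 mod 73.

The inverse of 69 mod 73 is 18 (since 69·18 = 1242 ≡ 1).
Multiplying both sides by 18: x ≡ 18·71 = 1278 ≡ 37 (mod 73).

37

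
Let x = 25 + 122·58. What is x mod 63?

122·58 = 7076.
7076 mod 63 = 20 (since 112·63 = 7056).
(25 + 20) mod 63 = 45.

45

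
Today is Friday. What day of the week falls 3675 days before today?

Friday

3675 mod 7 = 0 (since 525·7 = 3675).
Friday − 0 days → Friday.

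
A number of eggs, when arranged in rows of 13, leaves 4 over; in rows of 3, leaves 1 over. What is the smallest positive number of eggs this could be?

4

x ≡ 1 (mod 3) gives x ∈ {1, 4}.
The first of these with x mod 13 = 4 is 4.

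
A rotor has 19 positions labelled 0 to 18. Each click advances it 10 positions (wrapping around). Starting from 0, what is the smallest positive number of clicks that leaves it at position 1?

19 = 1·10 + 9
10 = 1·9 + 1
9 = 9·1 + 0
Back-substituting gives 10·2 ≡ 1 (mod 19).

2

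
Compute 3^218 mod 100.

89

By repeated squaring mod 100: 3^1≡3, 3^2≡9, 3^4≡81, 3^8≡61, 3^16≡21, 3^32≡41, 3^64≡81, 3^128≡61.
Since 218 = 2 + 8 + 16 + 64 + 128 in binary, 3^218 ≡ 9·61·21·81·61 ≡ 89 (mod 100).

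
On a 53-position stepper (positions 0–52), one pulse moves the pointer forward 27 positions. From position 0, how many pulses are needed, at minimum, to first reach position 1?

53 = 1·27 + 26
27 = 1·26 + 1
26 = 26·1 + 0
Back-substituting gives 27·2 ≡ 1 (mod 53).

2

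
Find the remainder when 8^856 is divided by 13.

Square-and-reduce mod 13: 8^1≡8, 8^2≡12, 8^4≡1, 8^8≡1, 8^16≡1, 8^32≡1, 8^64≡1, 8^128≡1, 8^256≡1, 8^512≡1.
Since 856 = 8 + 16 + 64 + 256 + 512 in binary, 8^856 ≡ 1·1·1·1·1 ≡ 1 (mod 13).

1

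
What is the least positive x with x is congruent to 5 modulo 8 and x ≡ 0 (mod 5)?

x ≡ 0 (mod 5) gives x ∈ {0, 5}.
The first of these with x mod 8 = 5 is 5.

5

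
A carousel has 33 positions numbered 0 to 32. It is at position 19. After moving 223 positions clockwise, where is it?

11

223 = 6·33 + 25, so 223 mod 33 = 25.
(19 + 25) mod 33 = 11.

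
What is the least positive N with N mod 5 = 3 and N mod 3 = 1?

x ≡ 1 (mod 3) gives x ∈ {1, 4, 7, 10, 13}.
The first of these with x mod 5 = 3 is 13.

13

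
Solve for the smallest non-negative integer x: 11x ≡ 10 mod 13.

The inverse of 11 mod 13 is 6 (since 11·6 = 66 ≡ 1).
So x ≡ 6·10 = 60 ≡ 8 (mod 13).
Check: 11·8 = 88 = 6·13 + 10.

8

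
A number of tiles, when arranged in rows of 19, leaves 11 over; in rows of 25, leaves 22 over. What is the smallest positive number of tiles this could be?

x ≡ 11 (mod 19) gives x ∈ {11, 30, 49, 68, 87, 106, 125, 144, …}.
The first of these with x mod 25 = 22 is 372.

372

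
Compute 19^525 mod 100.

Square-and-reduce mod 100: 19^1≡19, 19^2≡61, 19^4≡21, 19^8≡41, 19^16≡81, 19^32≡61, 19^64≡21, 19^128≡41, 19^256≡81, 19^512≡61.
Since 525 = 1 + 4 + 8 + 512 in binary, 19^525 ≡ 19·21·41·61 ≡ 99 (mod 100).

99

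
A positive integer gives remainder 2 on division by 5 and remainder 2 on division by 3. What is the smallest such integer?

2

x ≡ 2 (mod 3) gives x ∈ {2}.
The first of these with x mod 5 = 2 is 2.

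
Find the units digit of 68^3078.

The units digit of 68^n cycles with period 4: 8, 4, 2, 6, …
3078 leaves remainder 2 on division by 4, so 68^3078 ends in 4.

4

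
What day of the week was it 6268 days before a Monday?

Friday

6268 − 895·7 = 3, so 6268 ≡ 3 (mod 7).
Monday − 3 days → Friday.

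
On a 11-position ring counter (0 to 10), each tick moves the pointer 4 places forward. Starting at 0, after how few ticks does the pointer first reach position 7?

4⁻¹ ≡ 3 (mod 11) because 4·3 = 12 = 1·11 + 1.
So x ≡ 3·7 = 21 ≡ 10 (mod 11).

10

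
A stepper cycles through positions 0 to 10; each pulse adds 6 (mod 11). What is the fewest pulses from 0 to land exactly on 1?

11 = 1·6 + 5
6 = 1·5 + 1
5 = 5·1 + 0
Back-substituting gives 6·2 ≡ 1 (mod 11).

2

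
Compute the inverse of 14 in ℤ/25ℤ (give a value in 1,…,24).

14·9 = 126 = 5·25 + 1, so 14⁻¹ ≡ 9 (mod 25).

9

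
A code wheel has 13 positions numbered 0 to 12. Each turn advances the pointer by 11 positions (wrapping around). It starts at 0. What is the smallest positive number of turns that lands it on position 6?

The inverse of 11 mod 13 is 6 (since 11·6 = 66 ≡ 1).
So x ≡ 6·6 = 36 ≡ 10 (mod 13).

10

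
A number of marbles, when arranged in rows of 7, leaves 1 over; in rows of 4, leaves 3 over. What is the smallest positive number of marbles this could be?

x ≡ 3 (mod 4) gives x ∈ {3, 7, 11, 15}.
The first of these with x mod 7 = 1 is 15.

15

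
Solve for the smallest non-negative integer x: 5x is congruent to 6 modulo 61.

50

The inverse of 5 mod 61 is 49 (since 5·49 = 245 ≡ 1).
So x ≡ 49·6 = 294 ≡ 50 (mod 61).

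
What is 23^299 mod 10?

Powers of 3 mod 10 repeat with period 4: 3, 9, 7, 1.
299 mod 4 = 3, so the last digit matches 3^3 = 7.

7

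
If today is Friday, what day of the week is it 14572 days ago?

14572 = 2081·7 + 5, so 14572 mod 7 = 5.
Friday − 5 days → Sunday.

Sunday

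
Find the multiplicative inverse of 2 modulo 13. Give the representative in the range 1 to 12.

7

13 = 6·2 + 1
2 = 2·1 + 0
Back-substituting gives 2·7 ≡ 1 (mod 13).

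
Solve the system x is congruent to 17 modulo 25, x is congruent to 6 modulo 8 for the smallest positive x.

142

x ≡ 6 (mod 8) gives x ∈ {6, 14, 22, 30, 38, 46, 54, 62, …}.
The first of these with x mod 25 = 17 is 142.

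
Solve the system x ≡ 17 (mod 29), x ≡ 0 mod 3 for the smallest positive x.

75

x ≡ 0 (mod 3) gives x ∈ {0, 3, 6, 9, 12, 15, 18, 21, …}.
The first of these with x mod 29 = 17 is 75.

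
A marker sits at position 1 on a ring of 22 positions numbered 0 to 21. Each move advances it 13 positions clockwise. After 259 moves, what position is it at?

259·13 = 3367.
3367 − 153·22 = 1, so 3367 ≡ 1 (mod 22).
(1 + 1) mod 22 = 2.

2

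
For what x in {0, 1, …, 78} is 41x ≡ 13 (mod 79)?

The inverse of 41 mod 79 is 27 (since 41·27 = 1107 ≡ 1).
So x ≡ 27·13 = 351 ≡ 35 (mod 79).
Check: 41·35 = 1435 = 18·79 + 13.

35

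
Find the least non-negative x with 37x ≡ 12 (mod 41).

The inverse of 37 mod 41 is 10 (since 37·10 = 370 ≡ 1).
So x ≡ 10·12 = 120 ≡ 38 (mod 41).

38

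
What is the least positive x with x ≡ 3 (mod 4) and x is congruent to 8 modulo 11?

x ≡ 3 (mod 4) gives x ∈ {3, 7, 11, 15, 19}.
The first of these with x mod 11 = 8 is 19.

19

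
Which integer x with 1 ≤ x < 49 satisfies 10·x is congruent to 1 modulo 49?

5

49 = 4·10 + 9
10 = 1·9 + 1
9 = 9·1 + 0
Back-substituting gives 10·5 ≡ 1 (mod 49).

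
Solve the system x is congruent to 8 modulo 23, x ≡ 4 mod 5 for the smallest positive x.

54

x ≡ 4 (mod 5) gives x ∈ {4, 9, 14, 19, 24, 29, 34, 39, …}.
The first of these with x mod 23 = 8 is 54.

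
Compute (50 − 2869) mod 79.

25

2869 mod 79 = 25 (since 36·79 = 2844).
(50 − 25) mod 79 = 25.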